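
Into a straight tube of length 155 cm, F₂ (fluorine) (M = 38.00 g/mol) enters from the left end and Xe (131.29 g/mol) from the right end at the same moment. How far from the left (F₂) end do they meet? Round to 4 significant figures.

In equal time, each gas travels a distance ∝ its rate ∝ 1/√M, so d_F₂/d_Xe = √(M_Xe/M_F₂) = √(131.29/38.00) = 1.859.
With d_F₂ + d_Xe = 155 cm, d_Xe = 155/(1 + 1.859) = 54.22 cm.
d_F₂ = 155 − 54.22 = 100.8 cm.

100.8 cm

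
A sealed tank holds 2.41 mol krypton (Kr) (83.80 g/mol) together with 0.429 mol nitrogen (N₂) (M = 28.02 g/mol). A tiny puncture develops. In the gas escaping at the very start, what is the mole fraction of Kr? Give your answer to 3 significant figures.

The effusion rate of species i is ∝ p_i/√M_i ∝ n_i/√M_i.
So x_Kr in the escaping gas = (n_Kr/√M_Kr) / Σ(n_i/√M_i)
= (2.41/√83.80) / (2.41/√83.80 + 0.429/√28.02) = 0.2633/(0.2633 + 0.08104) = 0.765.

0.765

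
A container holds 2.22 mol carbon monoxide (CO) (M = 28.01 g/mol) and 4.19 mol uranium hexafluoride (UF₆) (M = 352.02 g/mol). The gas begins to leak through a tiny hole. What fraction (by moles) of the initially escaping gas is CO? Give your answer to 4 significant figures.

0.6526

Rate_i ∝ x_i/√M_i (Graham's law weighted by mole fraction), so the effusate composition follows n_i/√M_i.
So x_CO in the escaping gas = (n_CO/√M_CO) / Σ(n_i/√M_i)
= (2.22/√28.01) / (2.22/√28.01 + 4.19/√352.02) = 0.4195/(0.4195 + 0.2233) = 0.6526.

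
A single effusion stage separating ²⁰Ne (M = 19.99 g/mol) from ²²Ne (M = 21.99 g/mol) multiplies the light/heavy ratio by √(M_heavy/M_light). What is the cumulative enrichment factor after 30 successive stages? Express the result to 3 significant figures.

4.18

After 30 stages the ratio has grown by (√(21.99/19.99))^30 = (21.99/19.99)^(30/2).
= 1.10005^15 = 4.18.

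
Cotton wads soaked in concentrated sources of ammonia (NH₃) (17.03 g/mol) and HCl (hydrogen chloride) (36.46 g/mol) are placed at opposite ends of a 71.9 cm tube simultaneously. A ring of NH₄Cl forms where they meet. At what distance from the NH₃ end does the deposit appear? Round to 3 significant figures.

In equal time, each gas travels a distance ∝ its rate ∝ 1/√M, so d_NH₃/d_HCl = √(M_HCl/M_NH₃) = √(36.46/17.03) = 1.463.
With d_NH₃ + d_HCl = 71.9 cm, d_HCl = 71.9/(1 + 1.463) = 29.19 cm.
d_NH₃ = 71.9 − 29.19 = 42.7 cm.

42.7 cm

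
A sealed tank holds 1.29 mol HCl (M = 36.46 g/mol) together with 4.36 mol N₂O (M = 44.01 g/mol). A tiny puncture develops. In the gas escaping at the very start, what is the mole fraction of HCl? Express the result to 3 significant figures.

0.245

Effusion rate of each component ∝ n_i/√M_i (partial pressure × 1/√M).
x_HCl(eff) = (n_HCl/√M_HCl) / (n_HCl/√M_HCl + n_N₂O/√M_N₂O)
= (1.29/√36.46) / (1.29/√36.46 + 4.36/√44.01) = 0.2136/(0.2136 + 0.6572) = 0.245.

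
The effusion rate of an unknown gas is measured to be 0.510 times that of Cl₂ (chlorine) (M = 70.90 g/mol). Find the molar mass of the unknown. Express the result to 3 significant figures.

Graham's law gives rate_X/rate_Cl₂ = √(M_Cl₂/M_X).
0.510 = √(70.90/M_X)
M_X = 70.90 / 0.510² = 70.90 / 0.2601 = 273 g/mol

273 g/mol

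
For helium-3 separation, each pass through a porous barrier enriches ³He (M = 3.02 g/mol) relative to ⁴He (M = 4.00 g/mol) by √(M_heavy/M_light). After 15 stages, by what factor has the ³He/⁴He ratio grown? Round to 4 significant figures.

8.230

Overall factor = α^15 with α = √(4.00/3.02), i.e. (4.00/3.02)^(15/2).
= 1.32450^(15/2) = 8.230.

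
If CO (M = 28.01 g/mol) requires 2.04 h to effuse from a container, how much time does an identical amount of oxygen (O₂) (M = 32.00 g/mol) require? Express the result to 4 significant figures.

2.180 h

Using Graham's law: t_O₂/t_CO = √(M_O₂/M_CO) = √(32.00/28.01) = √1.142 = 1.069.
So the time for O₂ is 2.04 × 1.069 = 2.180 h.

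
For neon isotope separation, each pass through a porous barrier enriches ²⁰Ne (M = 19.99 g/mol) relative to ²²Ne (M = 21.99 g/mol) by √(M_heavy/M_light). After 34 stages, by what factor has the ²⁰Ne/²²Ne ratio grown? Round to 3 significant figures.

5.06

Overall factor = α^34 with α = √(21.99/19.99), i.e. (21.99/19.99)^(34/2).
= 1.10005^17 = 5.06.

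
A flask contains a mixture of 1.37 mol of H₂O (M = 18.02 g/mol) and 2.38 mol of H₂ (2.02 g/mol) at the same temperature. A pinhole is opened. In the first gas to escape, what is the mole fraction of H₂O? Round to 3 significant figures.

Effusion rate of each component ∝ n_i/√M_i (partial pressure × 1/√M).
Mole fraction of H₂O in the effusate = (n_H₂O/√M_H₂O) / (n_H₂O/√M_H₂O + n_H₂/√M_H₂)
= (1.37/√18.02) / (1.37/√18.02 + 2.38/√2.02) = 0.3227/(0.3227 + 1.675) = 0.162.

0.162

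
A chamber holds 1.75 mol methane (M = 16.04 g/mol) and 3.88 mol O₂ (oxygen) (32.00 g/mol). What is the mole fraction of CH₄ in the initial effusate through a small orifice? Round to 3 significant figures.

0.389

Each component's effusion rate ∝ (its partial pressure)·(1/√M) ∝ n_i/√M_i.
Mole fraction of CH₄ in the effusate = (n_CH₄/√M_CH₄) / (n_CH₄/√M_CH₄ + n_O₂/√M_O₂)
= (1.75/√16.04) / (1.75/√16.04 + 3.88/√32.00) = 0.4370/(0.4370 + 0.6859) = 0.389.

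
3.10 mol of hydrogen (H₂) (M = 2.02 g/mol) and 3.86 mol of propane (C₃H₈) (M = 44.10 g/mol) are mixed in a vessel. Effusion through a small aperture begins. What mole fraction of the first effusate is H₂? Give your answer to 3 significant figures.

Each component's effusion rate ∝ (its partial pressure)·(1/√M) ∝ n_i/√M_i.
Mole fraction of H₂ in the effusate = (n_H₂/√M_H₂) / (n_H₂/√M_H₂ + n_C₃H₈/√M_C₃H₈)
= (3.10/√2.02) / (3.10/√2.02 + 3.86/√44.10) = 2.181/(2.181 + 0.5813) = 0.790.

0.790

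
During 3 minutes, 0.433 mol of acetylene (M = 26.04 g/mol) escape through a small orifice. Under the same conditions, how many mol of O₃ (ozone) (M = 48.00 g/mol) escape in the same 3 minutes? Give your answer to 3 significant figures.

0.319 mol

Using Graham's law: rate_O₃/rate_C₂H₂ = √(M_C₂H₂/M_O₃) = √(26.04/48.00) = √0.5425 = 0.7365.
So the amount for O₃ is 0.433 × 0.7365 = 0.319 mol.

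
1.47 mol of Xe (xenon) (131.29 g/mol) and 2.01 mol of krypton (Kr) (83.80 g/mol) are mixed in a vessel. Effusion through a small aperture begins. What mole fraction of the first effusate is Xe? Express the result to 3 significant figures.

0.369

Effusion rate of each component ∝ n_i/√M_i (partial pressure × 1/√M).
Mole fraction of Xe in the effusate = (n_Xe/√M_Xe) / (n_Xe/√M_Xe + n_Kr/√M_Kr)
= (1.47/√131.29) / (1.47/√131.29 + 2.01/√83.80) = 0.1283/(0.1283 + 0.2196) = 0.369.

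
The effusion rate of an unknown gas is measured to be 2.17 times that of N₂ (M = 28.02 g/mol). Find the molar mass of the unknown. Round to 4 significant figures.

Since effusion rate ∝ 1/√M, rate_X/rate_N₂ = √(M_N₂/M_X).
2.17 = √(28.02/M_X)
M_X = 28.02 / 2.17² = 28.02 / 4.709 = 5.950 g/mol

5.950 g/mol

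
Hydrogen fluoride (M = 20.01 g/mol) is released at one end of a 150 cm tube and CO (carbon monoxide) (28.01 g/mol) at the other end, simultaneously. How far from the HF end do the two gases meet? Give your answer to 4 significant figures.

Distances travelled in equal time are proportional to diffusion rates, so d_HF/d_CO = √(M_CO/M_HF) = √(28.01/20.01) = 1.183.
With d_HF + d_CO = 150 cm, d_CO = 150/(1 + 1.183) = 68.71 cm.
d_HF = 150 − 68.71 = 81.29 cm.

81.29 cm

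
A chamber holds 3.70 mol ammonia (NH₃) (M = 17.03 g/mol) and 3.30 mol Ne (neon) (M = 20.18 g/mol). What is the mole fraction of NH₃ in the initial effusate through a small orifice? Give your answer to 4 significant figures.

Effusion rate of each component ∝ n_i/√M_i (partial pressure × 1/√M).
So x_NH₃ in the escaping gas = (n_NH₃/√M_NH₃) / Σ(n_i/√M_i)
= (3.70/√17.03) / (3.70/√17.03 + 3.30/√20.18) = 0.8966/(0.8966 + 0.7346) = 0.5497.

0.5497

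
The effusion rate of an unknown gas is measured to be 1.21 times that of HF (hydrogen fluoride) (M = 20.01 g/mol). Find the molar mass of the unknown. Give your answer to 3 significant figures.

13.7 g/mol

Since effusion rate ∝ 1/√M, rate_X/rate_HF = √(M_HF/M_X).
1.21 = √(20.01/M_X)
M_X = 20.01 / 1.21² = 20.01 / 1.464 = 13.7 g/mol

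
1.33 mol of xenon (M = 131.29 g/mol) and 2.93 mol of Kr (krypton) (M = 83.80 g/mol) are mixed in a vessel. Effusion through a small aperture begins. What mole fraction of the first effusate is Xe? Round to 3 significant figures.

Rate_i ∝ x_i/√M_i (Graham's law weighted by mole fraction), so the effusate composition follows n_i/√M_i.
So x_Xe in the escaping gas = (n_Xe/√M_Xe) / Σ(n_i/√M_i)
= (1.33/√131.29) / (1.33/√131.29 + 2.93/√83.80) = 0.1161/(0.1161 + 0.3201) = 0.266.

0.266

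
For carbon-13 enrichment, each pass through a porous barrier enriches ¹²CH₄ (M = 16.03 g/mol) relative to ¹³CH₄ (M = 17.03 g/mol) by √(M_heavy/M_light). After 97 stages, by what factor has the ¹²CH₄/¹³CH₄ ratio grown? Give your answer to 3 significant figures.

18.8

Overall factor = α^97 with α = √(17.03/16.03), i.e. (17.03/16.03)^(97/2).
= 1.06238^(97/2) = 18.8.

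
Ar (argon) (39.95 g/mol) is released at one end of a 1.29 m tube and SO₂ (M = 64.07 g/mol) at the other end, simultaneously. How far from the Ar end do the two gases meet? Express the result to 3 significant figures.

In equal time, each gas travels a distance ∝ its rate ∝ 1/√M, so d_Ar/d_SO₂ = √(M_SO₂/M_Ar) = √(64.07/39.95) = 1.266.
With d_Ar + d_SO₂ = 1.29 m, d_SO₂ = 1.29/(1 + 1.266) = 0.5692 m.
d_Ar = 1.29 − 0.5692 = 0.721 m.

0.721 m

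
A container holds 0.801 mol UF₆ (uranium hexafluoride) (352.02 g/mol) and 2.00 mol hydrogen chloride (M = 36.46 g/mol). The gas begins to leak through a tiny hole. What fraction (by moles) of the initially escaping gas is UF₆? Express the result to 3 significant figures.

Rate_i ∝ x_i/√M_i (Graham's law weighted by mole fraction), so the effusate composition follows n_i/√M_i.
Mole fraction of UF₆ in the effusate = (n_UF₆/√M_UF₆) / (n_UF₆/√M_UF₆ + n_HCl/√M_HCl)
= (0.801/√352.02) / (0.801/√352.02 + 2.00/√36.46) = 0.04269/(0.04269 + 0.3312) = 0.114.

0.114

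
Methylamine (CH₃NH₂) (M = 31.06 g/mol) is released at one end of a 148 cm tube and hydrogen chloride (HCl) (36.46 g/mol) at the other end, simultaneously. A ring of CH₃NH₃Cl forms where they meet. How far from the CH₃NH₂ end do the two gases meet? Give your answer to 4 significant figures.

76.96 cm

The fronts meet when d_CH₃NH₂ + d_HCl = L with d_CH₃NH₂/d_HCl = √(M_HCl/M_CH₃NH₂) (Graham's law). Here √(M_HCl/M_CH₃NH₂) = √(36.46/31.06) = 1.083.
With d_CH₃NH₂ + d_HCl = 148 cm, d_HCl = 148/(1 + 1.083) = 71.04 cm.
d_CH₃NH₂ = 148 − 71.04 = 76.96 cm.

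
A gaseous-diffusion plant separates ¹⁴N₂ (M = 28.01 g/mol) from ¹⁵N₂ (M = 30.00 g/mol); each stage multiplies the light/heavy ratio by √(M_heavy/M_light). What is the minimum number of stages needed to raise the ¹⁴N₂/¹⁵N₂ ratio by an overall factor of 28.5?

Single-stage factor α = √(30.00/28.01), so ln α = ½ ln(1.07105) = 0.03432.
Need α^N ≥ 28.5 ⇒ N ≥ ln(28.5) / ln α = 3.350 / 0.03432 = 97.61.
So at least 98 stages are needed.

98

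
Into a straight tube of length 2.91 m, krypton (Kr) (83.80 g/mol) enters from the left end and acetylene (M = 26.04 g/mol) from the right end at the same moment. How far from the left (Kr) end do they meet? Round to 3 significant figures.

1.04 m

In equal time, each gas travels a distance ∝ its rate ∝ 1/√M, so d_Kr/d_C₂H₂ = √(M_C₂H₂/M_Kr) = √(26.04/83.80) = 0.5574.
With d_Kr + d_C₂H₂ = 2.91 m, d_C₂H₂ = 2.91/(1 + 0.5574) = 1.868 m.
d_Kr = 2.91 − 1.868 = 1.04 m.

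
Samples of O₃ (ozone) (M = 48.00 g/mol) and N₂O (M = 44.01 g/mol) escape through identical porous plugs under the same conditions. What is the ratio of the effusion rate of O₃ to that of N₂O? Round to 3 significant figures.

0.958

Using Graham's law: rate_O₃/rate_N₂O = √(M_N₂O/M_O₃) = √(44.01/48.00) = √0.9169 = 0.958.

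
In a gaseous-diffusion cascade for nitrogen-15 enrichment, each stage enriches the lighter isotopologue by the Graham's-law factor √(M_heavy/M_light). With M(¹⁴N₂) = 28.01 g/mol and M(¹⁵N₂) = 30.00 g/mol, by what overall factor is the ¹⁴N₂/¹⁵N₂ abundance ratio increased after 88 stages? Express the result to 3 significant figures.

The single-stage factor is √(M_heavy/M_light), so 88 stages give [√(30.00/28.01)]^88 = (30.00/28.01)^(88/2).
= 1.07105^44 = 20.5.

20.5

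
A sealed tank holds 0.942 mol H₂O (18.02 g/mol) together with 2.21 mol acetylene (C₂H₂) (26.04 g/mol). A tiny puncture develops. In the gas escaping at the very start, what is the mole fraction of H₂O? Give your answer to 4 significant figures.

Each component's effusion rate ∝ (its partial pressure)·(1/√M) ∝ n_i/√M_i.
Mole fraction of H₂O in the effusate = (n_H₂O/√M_H₂O) / (n_H₂O/√M_H₂O + n_C₂H₂/√M_C₂H₂)
= (0.942/√18.02) / (0.942/√18.02 + 2.21/√26.04) = 0.2219/(0.2219 + 0.4331) = 0.3388.

0.3388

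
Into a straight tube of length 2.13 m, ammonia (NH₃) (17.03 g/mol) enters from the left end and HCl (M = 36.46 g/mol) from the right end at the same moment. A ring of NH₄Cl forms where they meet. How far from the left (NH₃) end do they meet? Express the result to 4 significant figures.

1.265 m

Distances travelled in equal time are proportional to diffusion rates, so d_NH₃/d_HCl = √(M_HCl/M_NH₃) = √(36.46/17.03) = 1.463.
With d_NH₃ + d_HCl = 2.13 m, d_HCl = 2.13/(1 + 1.463) = 0.8647 m.
d_NH₃ = 2.13 − 0.8647 = 1.265 m.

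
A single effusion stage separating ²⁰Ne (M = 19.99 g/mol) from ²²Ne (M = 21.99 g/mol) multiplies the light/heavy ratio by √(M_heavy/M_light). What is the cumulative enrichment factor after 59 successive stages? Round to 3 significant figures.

Overall factor = α^59 with α = √(21.99/19.99), i.e. (21.99/19.99)^(59/2).
= 1.10005^(59/2) = 16.7.

16.7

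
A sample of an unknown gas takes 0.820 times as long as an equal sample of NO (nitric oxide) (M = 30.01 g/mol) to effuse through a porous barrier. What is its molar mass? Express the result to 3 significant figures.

Using Graham's law: t_X/t_NO = √(M_X/M_NO).
0.820 = √(M_X/30.01)
M_X = 30.01 × 0.820² = 30.01 × 0.6724 = 20.2 g/mol

20.2 g/mol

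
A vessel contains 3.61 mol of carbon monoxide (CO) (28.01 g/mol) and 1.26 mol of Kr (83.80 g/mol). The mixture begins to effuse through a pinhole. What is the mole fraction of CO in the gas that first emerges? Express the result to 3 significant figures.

Rate_i ∝ x_i/√M_i (Graham's law weighted by mole fraction), so the effusate composition follows n_i/√M_i.
So x_CO in the escaping gas = (n_CO/√M_CO) / Σ(n_i/√M_i)
= (3.61/√28.01) / (3.61/√28.01 + 1.26/√83.80) = 0.6821/(0.6821 + 0.1376) = 0.832.

0.832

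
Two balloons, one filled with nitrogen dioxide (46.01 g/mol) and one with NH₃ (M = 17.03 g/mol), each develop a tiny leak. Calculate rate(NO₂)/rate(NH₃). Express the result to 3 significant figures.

0.608

Graham's law gives rate_NO₂/rate_NH₃ = √(M_NH₃/M_NO₂) = √(17.03/46.01) = √0.3701 = 0.608.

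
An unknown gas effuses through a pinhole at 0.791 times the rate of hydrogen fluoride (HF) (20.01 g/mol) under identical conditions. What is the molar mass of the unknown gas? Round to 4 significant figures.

31.98 g/mol

Since effusion rate ∝ 1/√M, rate_X/rate_HF = √(M_HF/M_X).
0.791 = √(20.01/M_X)
M_X = 20.01 / 0.791² = 20.01 / 0.6257 = 31.98 g/mol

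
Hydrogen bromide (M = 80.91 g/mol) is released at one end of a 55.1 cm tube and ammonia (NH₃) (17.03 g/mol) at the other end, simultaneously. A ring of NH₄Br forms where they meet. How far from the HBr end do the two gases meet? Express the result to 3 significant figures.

17.3 cm

The fronts meet when d_HBr + d_NH₃ = L with d_HBr/d_NH₃ = √(M_NH₃/M_HBr) (Graham's law). Here √(M_NH₃/M_HBr) = √(17.03/80.91) = 0.4588.
With d_HBr + d_NH₃ = 55.1 cm, d_NH₃ = 55.1/(1 + 0.4588) = 37.77 cm.
d_HBr = 55.1 − 37.77 = 17.3 cm.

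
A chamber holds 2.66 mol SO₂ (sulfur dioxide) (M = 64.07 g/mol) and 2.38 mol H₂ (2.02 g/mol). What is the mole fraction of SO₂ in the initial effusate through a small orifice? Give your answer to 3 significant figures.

0.166

The effusion rate of species i is ∝ p_i/√M_i ∝ n_i/√M_i.
So x_SO₂ in the escaping gas = (n_SO₂/√M_SO₂) / Σ(n_i/√M_i)
= (2.66/√64.07) / (2.66/√64.07 + 2.38/√2.02) = 0.3323/(0.3323 + 1.675) = 0.166.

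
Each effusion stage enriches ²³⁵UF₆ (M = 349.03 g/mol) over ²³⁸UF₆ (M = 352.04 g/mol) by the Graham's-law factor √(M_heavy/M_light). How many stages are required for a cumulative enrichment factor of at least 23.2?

Single-stage factor α = √(352.04/349.03), so ln α = ½ ln(1.00862) = 0.004293.
Need α^N ≥ 23.2 ⇒ N ≥ ln(23.2) / ln α = 3.144 / 0.004293 = 732.31.
So at least 733 stages are needed.

733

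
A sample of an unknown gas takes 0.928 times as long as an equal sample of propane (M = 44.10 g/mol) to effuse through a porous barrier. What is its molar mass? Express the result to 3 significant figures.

38.0 g/mol

Graham's law gives t_X/t_C₃H₈ = √(M_X/M_C₃H₈).
0.928 = √(M_X/44.10)
M_X = 44.10 × 0.928² = 44.10 × 0.8612 = 38.0 g/mol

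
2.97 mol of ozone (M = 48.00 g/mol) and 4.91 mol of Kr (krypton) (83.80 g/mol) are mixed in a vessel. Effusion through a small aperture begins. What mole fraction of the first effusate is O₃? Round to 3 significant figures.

0.444

Each component's effusion rate ∝ (its partial pressure)·(1/√M) ∝ n_i/√M_i.
So x_O₃ in the escaping gas = (n_O₃/√M_O₃) / Σ(n_i/√M_i)
= (2.97/√48.00) / (2.97/√48.00 + 4.91/√83.80) = 0.4287/(0.4287 + 0.5364) = 0.444.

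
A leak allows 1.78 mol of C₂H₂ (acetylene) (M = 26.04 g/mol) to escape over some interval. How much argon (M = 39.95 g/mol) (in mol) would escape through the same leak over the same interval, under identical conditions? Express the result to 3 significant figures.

1.44 mol

Using Graham's law: rate_Ar/rate_C₂H₂ = √(M_C₂H₂/M_Ar) = √(26.04/39.95) = √0.6518 = 0.8074.
So the amount for Ar is 1.78 × 0.8074 = 1.44 mol.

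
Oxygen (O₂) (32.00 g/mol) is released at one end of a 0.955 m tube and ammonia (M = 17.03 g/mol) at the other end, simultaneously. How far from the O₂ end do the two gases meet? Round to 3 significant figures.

Graham's law gives d_O₂/d_NH₃ = rate_O₂/rate_NH₃ = √(M_NH₃/M_O₂) = √(17.03/32.00) = 0.7295.
With d_O₂ + d_NH₃ = 0.955 m, d_NH₃ = 0.955/(1 + 0.7295) = 0.5522 m.
d_O₂ = 0.955 − 0.5522 = 0.403 m.

0.403 m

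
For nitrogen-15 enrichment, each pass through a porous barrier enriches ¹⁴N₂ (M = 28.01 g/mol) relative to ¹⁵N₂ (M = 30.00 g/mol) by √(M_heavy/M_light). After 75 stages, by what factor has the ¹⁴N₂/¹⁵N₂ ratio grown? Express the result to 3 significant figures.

13.1

Overall factor = α^75 with α = √(30.00/28.01), i.e. (30.00/28.01)^(75/2).
= 1.07105^(75/2) = 13.1.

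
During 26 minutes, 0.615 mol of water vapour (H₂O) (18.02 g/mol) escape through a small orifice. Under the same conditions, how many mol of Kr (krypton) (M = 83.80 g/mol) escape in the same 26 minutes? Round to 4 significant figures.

Since effusion rate ∝ 1/√M, rate_Kr/rate_H₂O = √(M_H₂O/M_Kr) = √(18.02/83.80) = √0.2150 = 0.4637.
So the amount for Kr is 0.615 × 0.4637 = 0.2852 mol.

0.2852 mol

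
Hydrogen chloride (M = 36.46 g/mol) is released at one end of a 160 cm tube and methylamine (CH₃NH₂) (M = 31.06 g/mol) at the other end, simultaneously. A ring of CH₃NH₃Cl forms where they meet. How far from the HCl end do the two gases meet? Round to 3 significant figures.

In equal time, each gas travels a distance ∝ its rate ∝ 1/√M, so d_HCl/d_CH₃NH₂ = √(M_CH₃NH₂/M_HCl) = √(31.06/36.46) = 0.9230.
With d_HCl + d_CH₃NH₂ = 160 cm, d_CH₃NH₂ = 160/(1 + 0.9230) = 83.20 cm.
d_HCl = 160 − 83.20 = 76.8 cm.

76.8 cm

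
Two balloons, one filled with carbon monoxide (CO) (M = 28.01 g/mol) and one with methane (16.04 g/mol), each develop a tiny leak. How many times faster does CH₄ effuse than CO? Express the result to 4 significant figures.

1.321

Graham's law gives rate_CH₄/rate_CO = √(M_CO/M_CH₄) = √(28.01/16.04) = √1.746 = 1.321.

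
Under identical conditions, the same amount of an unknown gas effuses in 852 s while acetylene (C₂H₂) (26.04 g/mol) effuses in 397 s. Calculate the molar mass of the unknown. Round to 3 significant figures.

Since effusion rate ∝ 1/√M, t_X/t_C₂H₂ = √(M_X/M_C₂H₂).
852/397 = 2.146 = √(M_X/26.04)
M_X = 26.04 × 2.146² = 26.04 × 4.606 = 120 g/mol

120 g/mol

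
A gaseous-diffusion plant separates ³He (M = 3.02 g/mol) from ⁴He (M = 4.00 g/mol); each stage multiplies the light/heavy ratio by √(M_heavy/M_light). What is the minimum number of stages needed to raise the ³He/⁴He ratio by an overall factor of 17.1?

Single-stage factor α = √(4.00/3.02), so ln α = ½ ln(1.32450) = 0.1405.
Need α^N ≥ 17.1 ⇒ N ≥ ln(17.1) / ln α = 2.839 / 0.1405 = 20.20.
Minimum whole number of stages: N = 21.

21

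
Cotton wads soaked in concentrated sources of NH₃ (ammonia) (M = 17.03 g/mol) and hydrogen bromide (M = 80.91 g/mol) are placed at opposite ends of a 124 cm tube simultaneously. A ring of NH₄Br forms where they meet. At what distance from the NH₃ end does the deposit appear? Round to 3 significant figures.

In equal time, each gas travels a distance ∝ its rate ∝ 1/√M, so d_NH₃/d_HBr = √(M_HBr/M_NH₃) = √(80.91/17.03) = 2.180.
With d_NH₃ + d_HBr = 124 cm, d_HBr = 124/(1 + 2.180) = 39.00 cm.
d_NH₃ = 124 − 39.00 = 85.0 cm.

85.0 cm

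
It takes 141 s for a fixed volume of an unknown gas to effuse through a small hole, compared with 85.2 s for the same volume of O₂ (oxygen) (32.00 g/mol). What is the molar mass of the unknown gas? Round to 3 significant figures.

Graham's law gives t_X/t_O₂ = √(M_X/M_O₂).
141/85.2 = 1.655 = √(M_X/32.00)
M_X = 32.00 × 1.655² = 32.00 × 2.739 = 87.6 g/mol

87.6 g/mol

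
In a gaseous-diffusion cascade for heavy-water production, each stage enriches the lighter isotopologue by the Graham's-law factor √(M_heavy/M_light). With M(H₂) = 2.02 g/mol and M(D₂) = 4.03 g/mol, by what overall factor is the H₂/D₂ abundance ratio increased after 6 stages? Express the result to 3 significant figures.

7.94

Overall factor = α^6 with α = √(4.03/2.02), i.e. (4.03/2.02)^(6/2).
= 1.99505^3 = 7.94.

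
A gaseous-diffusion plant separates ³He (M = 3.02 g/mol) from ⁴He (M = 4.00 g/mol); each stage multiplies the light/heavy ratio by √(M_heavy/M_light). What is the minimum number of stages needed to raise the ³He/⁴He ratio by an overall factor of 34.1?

26

Per stage α = (4.00/3.02)^(1/2) = 1.32450^0.5, giving ln α = 0.1405.
Need α^N ≥ 34.1 ⇒ N ≥ ln(34.1) / ln α = 3.529 / 0.1405 = 25.12.
Minimum whole number of stages: N = 26.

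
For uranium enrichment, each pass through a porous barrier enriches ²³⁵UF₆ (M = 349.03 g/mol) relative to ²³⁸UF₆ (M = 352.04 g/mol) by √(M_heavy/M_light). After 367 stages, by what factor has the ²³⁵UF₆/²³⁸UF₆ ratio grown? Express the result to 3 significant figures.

4.83

Overall factor = α^367 with α = √(352.04/349.03), i.e. (352.04/349.03)^(367/2).
= 1.00862^(367/2) = 4.83.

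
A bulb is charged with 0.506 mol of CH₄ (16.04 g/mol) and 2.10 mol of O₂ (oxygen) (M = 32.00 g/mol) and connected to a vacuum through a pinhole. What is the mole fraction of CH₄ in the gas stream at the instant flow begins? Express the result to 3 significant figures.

The effusion rate of species i is ∝ p_i/√M_i ∝ n_i/√M_i.
So x_CH₄ in the escaping gas = (n_CH₄/√M_CH₄) / Σ(n_i/√M_i)
= (0.506/√16.04) / (0.506/√16.04 + 2.10/√32.00) = 0.1263/(0.1263 + 0.3712) = 0.254.

0.254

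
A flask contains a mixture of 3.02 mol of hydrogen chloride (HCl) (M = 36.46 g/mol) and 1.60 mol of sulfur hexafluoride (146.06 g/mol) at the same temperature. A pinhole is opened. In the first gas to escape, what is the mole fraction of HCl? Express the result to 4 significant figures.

The effusion rate of species i is ∝ p_i/√M_i ∝ n_i/√M_i.
x_HCl(eff) = (n_HCl/√M_HCl) / (n_HCl/√M_HCl + n_SF₆/√M_SF₆)
= (3.02/√36.46) / (3.02/√36.46 + 1.60/√146.06) = 0.5001/(0.5001 + 0.1324) = 0.7907.

0.7907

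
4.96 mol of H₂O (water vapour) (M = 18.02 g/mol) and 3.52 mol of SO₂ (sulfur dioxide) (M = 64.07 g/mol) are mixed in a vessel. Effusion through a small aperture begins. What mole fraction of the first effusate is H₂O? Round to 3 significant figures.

0.727

Each component's effusion rate ∝ (its partial pressure)·(1/√M) ∝ n_i/√M_i.
Mole fraction of H₂O in the effusate = (n_H₂O/√M_H₂O) / (n_H₂O/√M_H₂O + n_SO₂/√M_SO₂)
= (4.96/√18.02) / (4.96/√18.02 + 3.52/√64.07) = 1.168/(1.168 + 0.4398) = 0.727.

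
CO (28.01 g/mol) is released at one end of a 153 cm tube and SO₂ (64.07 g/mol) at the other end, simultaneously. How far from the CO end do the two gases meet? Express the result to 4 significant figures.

92.10 cm

Graham's law gives d_CO/d_SO₂ = rate_CO/rate_SO₂ = √(M_SO₂/M_CO) = √(64.07/28.01) = 1.512.
With d_CO + d_SO₂ = 153 cm, d_SO₂ = 153/(1 + 1.512) = 60.90 cm.
d_CO = 153 − 60.90 = 92.10 cm.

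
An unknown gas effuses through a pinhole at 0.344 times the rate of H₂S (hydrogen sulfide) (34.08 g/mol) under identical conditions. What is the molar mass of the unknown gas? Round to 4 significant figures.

From Graham's law, rate_X/rate_H₂S = √(M_H₂S/M_X).
0.344 = √(34.08/M_X)
M_X = 34.08 / 0.344² = 34.08 / 0.1183 = 288.0 g/mol

288.0 g/mol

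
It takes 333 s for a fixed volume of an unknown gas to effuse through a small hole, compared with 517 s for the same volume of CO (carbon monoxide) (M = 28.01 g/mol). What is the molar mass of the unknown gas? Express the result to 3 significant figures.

11.6 g/mol

Using Graham's law: t_X/t_CO = √(M_X/M_CO).
333/517 = 0.6441 = √(M_X/28.01)
M_X = 28.01 × 0.6441² = 28.01 × 0.4149 = 11.6 g/mol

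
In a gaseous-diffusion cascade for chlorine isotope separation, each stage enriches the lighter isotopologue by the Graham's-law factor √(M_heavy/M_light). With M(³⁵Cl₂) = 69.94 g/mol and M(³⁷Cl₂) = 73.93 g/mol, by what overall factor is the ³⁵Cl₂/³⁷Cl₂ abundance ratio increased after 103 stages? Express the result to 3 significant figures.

17.4

Each stage multiplies the ratio by α = √(73.93/69.94), so after 103 stages the overall factor is α^103 = (73.93/69.94)^(103/2).
= 1.05705^(103/2) = 17.4.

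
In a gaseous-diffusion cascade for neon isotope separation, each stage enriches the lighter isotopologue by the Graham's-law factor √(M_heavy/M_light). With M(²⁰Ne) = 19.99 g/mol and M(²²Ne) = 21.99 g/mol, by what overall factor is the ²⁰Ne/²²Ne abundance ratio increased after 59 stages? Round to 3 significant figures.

Overall factor = α^59 with α = √(21.99/19.99), i.e. (21.99/19.99)^(59/2).
= 1.10005^(59/2) = 16.7.

16.7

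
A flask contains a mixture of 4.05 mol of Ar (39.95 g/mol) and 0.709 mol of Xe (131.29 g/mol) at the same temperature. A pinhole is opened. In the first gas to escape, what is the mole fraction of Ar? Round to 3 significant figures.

Each component's effusion rate ∝ (its partial pressure)·(1/√M) ∝ n_i/√M_i.
So x_Ar in the escaping gas = (n_Ar/√M_Ar) / Σ(n_i/√M_i)
= (4.05/√39.95) / (4.05/√39.95 + 0.709/√131.29) = 0.6408/(0.6408 + 0.06188) = 0.912.

0.912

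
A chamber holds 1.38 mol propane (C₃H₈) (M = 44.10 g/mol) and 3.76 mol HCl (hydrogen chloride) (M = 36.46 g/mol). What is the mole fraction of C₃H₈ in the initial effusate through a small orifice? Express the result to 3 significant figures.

Each component's effusion rate ∝ (its partial pressure)·(1/√M) ∝ n_i/√M_i.
Mole fraction of C₃H₈ in the effusate = (n_C₃H₈/√M_C₃H₈) / (n_C₃H₈/√M_C₃H₈ + n_HCl/√M_HCl)
= (1.38/√44.10) / (1.38/√44.10 + 3.76/√36.46) = 0.2078/(0.2078 + 0.6227) = 0.250.

0.250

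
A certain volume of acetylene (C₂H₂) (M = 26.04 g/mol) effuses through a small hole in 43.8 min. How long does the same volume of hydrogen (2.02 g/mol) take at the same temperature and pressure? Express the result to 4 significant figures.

12.20 min

By Graham's law, t_H₂/t_C₂H₂ = √(M_H₂/M_C₂H₂) = √(2.02/26.04) = √0.07757 = 0.2785.
So the time for H₂ is 43.8 × 0.2785 = 12.20 min.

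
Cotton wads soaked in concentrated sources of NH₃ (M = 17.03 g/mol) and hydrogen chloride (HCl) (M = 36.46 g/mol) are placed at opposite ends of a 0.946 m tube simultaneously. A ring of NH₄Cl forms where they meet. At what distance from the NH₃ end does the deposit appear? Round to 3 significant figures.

Distances travelled in equal time are proportional to diffusion rates, so d_NH₃/d_HCl = √(M_HCl/M_NH₃) = √(36.46/17.03) = 1.463.
With d_NH₃ + d_HCl = 0.946 m, d_HCl = 0.946/(1 + 1.463) = 0.3841 m.
d_NH₃ = 0.946 − 0.3841 = 0.562 m.

0.562 m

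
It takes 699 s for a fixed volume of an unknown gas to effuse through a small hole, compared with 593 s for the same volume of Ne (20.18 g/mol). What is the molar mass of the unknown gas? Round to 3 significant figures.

28.0 g/mol

By Graham's law, t_X/t_Ne = √(M_X/M_Ne).
699/593 = 1.179 = √(M_X/20.18)
M_X = 20.18 × 1.179² = 20.18 × 1.389 = 28.0 g/mol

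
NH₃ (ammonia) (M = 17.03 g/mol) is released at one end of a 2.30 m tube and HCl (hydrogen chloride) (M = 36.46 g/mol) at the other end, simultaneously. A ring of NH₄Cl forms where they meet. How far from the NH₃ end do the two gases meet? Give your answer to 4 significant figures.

1.366 m

The fronts meet when d_NH₃ + d_HCl = L with d_NH₃/d_HCl = √(M_HCl/M_NH₃) (Graham's law). Here √(M_HCl/M_NH₃) = √(36.46/17.03) = 1.463.
With d_NH₃ + d_HCl = 2.30 m, d_HCl = 2.30/(1 + 1.463) = 0.9337 m.
d_NH₃ = 2.30 − 0.9337 = 1.366 m.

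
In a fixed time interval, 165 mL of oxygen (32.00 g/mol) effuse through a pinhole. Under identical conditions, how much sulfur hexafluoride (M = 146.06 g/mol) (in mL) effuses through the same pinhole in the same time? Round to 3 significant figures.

77.2 mL

Since effusion rate ∝ 1/√M, rate_SF₆/rate_O₂ = √(M_O₂/M_SF₆) = √(32.00/146.06) = √0.2191 = 0.4681.
So the volume for SF₆ is 165 × 0.4681 = 77.2 mL.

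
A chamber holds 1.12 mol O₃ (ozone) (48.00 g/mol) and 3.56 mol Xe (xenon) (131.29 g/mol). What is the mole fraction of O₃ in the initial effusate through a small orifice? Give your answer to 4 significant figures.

0.3422

Rate_i ∝ x_i/√M_i (Graham's law weighted by mole fraction), so the effusate composition follows n_i/√M_i.
x_O₃(eff) = (n_O₃/√M_O₃) / (n_O₃/√M_O₃ + n_Xe/√M_Xe)
= (1.12/√48.00) / (1.12/√48.00 + 3.56/√131.29) = 0.1617/(0.1617 + 0.3107) = 0.3422.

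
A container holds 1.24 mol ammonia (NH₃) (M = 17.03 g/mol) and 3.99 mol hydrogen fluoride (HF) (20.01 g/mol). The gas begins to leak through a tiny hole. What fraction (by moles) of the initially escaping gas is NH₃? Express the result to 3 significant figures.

Rate_i ∝ x_i/√M_i (Graham's law weighted by mole fraction), so the effusate composition follows n_i/√M_i.
x_NH₃(eff) = (n_NH₃/√M_NH₃) / (n_NH₃/√M_NH₃ + n_HF/√M_HF)
= (1.24/√17.03) / (1.24/√17.03 + 3.99/√20.01) = 0.3005/(0.3005 + 0.8920) = 0.252.

0.252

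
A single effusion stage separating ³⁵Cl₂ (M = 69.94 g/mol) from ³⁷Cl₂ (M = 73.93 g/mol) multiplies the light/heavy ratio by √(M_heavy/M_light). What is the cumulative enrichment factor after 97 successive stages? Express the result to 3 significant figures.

Overall factor = α^97 with α = √(73.93/69.94), i.e. (73.93/69.94)^(97/2).
= 1.05705^(97/2) = 14.7.

14.7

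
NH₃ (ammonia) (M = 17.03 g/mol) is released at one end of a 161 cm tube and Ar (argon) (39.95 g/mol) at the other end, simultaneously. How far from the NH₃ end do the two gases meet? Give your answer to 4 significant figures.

The fronts meet when d_NH₃ + d_Ar = L with d_NH₃/d_Ar = √(M_Ar/M_NH₃) (Graham's law). Here √(M_Ar/M_NH₃) = √(39.95/17.03) = 1.532.
With d_NH₃ + d_Ar = 161 cm, d_Ar = 161/(1 + 1.532) = 63.60 cm.
d_NH₃ = 161 − 63.60 = 97.40 cm.

97.40 cm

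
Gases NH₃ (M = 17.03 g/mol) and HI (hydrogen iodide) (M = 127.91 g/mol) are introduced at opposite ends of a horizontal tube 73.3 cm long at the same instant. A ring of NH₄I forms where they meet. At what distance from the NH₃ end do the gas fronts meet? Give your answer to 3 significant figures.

The fronts meet when d_NH₃ + d_HI = L with d_NH₃/d_HI = √(M_HI/M_NH₃) (Graham's law). Here √(M_HI/M_NH₃) = √(127.91/17.03) = 2.741.
With d_NH₃ + d_HI = 73.3 cm, d_HI = 73.3/(1 + 2.741) = 19.60 cm.
d_NH₃ = 73.3 − 19.60 = 53.7 cm.

53.7 cm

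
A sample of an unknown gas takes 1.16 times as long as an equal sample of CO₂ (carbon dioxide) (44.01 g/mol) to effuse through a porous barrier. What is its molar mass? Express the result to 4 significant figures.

59.22 g/mol

From Graham's law, t_X/t_CO₂ = √(M_X/M_CO₂).
1.16 = √(M_X/44.01)
M_X = 44.01 × 1.16² = 44.01 × 1.346 = 59.22 g/mol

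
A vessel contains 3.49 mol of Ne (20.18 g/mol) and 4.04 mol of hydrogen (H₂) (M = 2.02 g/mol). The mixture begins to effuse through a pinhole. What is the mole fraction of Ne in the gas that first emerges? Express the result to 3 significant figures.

The effusion rate of species i is ∝ p_i/√M_i ∝ n_i/√M_i.
x_Ne(eff) = (n_Ne/√M_Ne) / (n_Ne/√M_Ne + n_H₂/√M_H₂)
= (3.49/√20.18) / (3.49/√20.18 + 4.04/√2.02) = 0.7769/(0.7769 + 2.843) = 0.215.

0.215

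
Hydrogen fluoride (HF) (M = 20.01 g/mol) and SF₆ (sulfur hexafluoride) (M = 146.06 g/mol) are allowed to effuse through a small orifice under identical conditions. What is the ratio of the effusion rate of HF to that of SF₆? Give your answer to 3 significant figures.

2.70

Using Graham's law: rate_HF/rate_SF₆ = √(M_SF₆/M_HF) = √(146.06/20.01) = √7.299 = 2.70.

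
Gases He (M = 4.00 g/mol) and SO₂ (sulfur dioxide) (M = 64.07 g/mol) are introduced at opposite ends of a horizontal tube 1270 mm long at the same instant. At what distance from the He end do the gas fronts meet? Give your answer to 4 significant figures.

In equal time, each gas travels a distance ∝ its rate ∝ 1/√M, so d_He/d_SO₂ = √(M_SO₂/M_He) = √(64.07/4.00) = 4.002.
With d_He + d_SO₂ = 1270 mm, d_SO₂ = 1270/(1 + 4.002) = 253.9 mm.
d_He = 1270 − 253.9 = 1016 mm.

1016 mm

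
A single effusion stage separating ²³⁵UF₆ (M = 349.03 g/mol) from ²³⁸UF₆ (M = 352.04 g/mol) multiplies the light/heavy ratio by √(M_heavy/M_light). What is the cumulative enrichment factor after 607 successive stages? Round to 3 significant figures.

After 607 stages the ratio has grown by (√(352.04/349.03))^607 = (352.04/349.03)^(607/2).
= 1.00862^(607/2) = 13.5.

13.5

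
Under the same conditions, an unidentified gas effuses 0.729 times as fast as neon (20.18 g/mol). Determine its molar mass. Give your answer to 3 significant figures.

38.0 g/mol

From Graham's law, rate_X/rate_Ne = √(M_Ne/M_X).
0.729 = √(20.18/M_X)
M_X = 20.18 / 0.729² = 20.18 / 0.5314 = 38.0 g/mol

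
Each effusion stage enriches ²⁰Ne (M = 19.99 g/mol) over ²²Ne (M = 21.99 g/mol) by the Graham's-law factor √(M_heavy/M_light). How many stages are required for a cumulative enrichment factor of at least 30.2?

72

With α = √(21.99/19.99) per stage, ln α = ½ ln(1.10005) = 0.04768.
Need α^N ≥ 30.2 ⇒ N ≥ ln(30.2) / ln α = 3.408 / 0.04768 = 71.48.
So at least 72 stages are needed.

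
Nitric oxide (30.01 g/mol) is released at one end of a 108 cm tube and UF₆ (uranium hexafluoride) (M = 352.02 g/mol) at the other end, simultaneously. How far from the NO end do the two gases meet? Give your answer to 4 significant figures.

In equal time, each gas travels a distance ∝ its rate ∝ 1/√M, so d_NO/d_UF₆ = √(M_UF₆/M_NO) = √(352.02/30.01) = 3.425.
With d_NO + d_UF₆ = 108 cm, d_UF₆ = 108/(1 + 3.425) = 24.41 cm.
d_NO = 108 − 24.41 = 83.59 cm.

83.59 cm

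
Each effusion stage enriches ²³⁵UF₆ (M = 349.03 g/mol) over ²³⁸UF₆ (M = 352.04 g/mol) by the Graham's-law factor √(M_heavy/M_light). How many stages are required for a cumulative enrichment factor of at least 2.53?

217

Single-stage factor α = √(352.04/349.03), so ln α = ½ ln(1.00862) = 0.004293.
Need α^N ≥ 2.53 ⇒ N ≥ ln(2.53) / ln α = 0.9282 / 0.004293 = 216.19.
So at least 217 stages are needed.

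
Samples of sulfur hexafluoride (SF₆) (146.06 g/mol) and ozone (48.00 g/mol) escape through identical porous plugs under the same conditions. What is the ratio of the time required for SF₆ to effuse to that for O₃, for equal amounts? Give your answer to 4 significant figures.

1.744

From Graham's law, t_SF₆/t_O₃ = √(M_SF₆/M_O₃) = √(146.06/48.00) = √3.043 = 1.744.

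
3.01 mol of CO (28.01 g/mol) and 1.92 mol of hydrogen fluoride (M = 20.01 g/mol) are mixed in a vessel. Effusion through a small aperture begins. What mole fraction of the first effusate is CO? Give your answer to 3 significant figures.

Rate_i ∝ x_i/√M_i (Graham's law weighted by mole fraction), so the effusate composition follows n_i/√M_i.
So x_CO in the escaping gas = (n_CO/√M_CO) / Σ(n_i/√M_i)
= (3.01/√28.01) / (3.01/√28.01 + 1.92/√20.01) = 0.5687/(0.5687 + 0.4292) = 0.570.

0.570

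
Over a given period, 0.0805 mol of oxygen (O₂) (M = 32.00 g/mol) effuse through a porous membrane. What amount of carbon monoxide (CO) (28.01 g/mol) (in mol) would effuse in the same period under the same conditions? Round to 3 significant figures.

0.0860 mol

From Graham's law, rate_CO/rate_O₂ = √(M_O₂/M_CO) = √(32.00/28.01) = √1.142 = 1.069.
So the amount for CO is 0.0805 × 1.069 = 0.0860 mol.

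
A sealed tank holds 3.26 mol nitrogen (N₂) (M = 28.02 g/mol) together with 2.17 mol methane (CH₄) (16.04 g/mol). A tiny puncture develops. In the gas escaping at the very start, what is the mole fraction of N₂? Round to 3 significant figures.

Effusion rate of each component ∝ n_i/√M_i (partial pressure × 1/√M).
x_N₂(eff) = (n_N₂/√M_N₂) / (n_N₂/√M_N₂ + n_CH₄/√M_CH₄)
= (3.26/√28.02) / (3.26/√28.02 + 2.17/√16.04) = 0.6159/(0.6159 + 0.5418) = 0.532.

0.532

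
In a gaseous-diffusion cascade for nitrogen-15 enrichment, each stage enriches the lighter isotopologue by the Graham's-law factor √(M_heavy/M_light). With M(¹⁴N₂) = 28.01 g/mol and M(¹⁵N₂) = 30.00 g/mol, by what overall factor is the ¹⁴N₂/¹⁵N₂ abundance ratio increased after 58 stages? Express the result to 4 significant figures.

7.319

Each stage multiplies the ratio by α = √(30.00/28.01), so after 58 stages the overall factor is α^58 = (30.00/28.01)^(58/2).
= 1.07105^29 = 7.319.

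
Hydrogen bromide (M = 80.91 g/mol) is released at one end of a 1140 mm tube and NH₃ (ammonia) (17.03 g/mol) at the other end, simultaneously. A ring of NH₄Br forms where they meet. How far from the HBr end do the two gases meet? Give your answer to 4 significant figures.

Graham's law gives d_HBr/d_NH₃ = rate_HBr/rate_NH₃ = √(M_NH₃/M_HBr) = √(17.03/80.91) = 0.4588.
With d_HBr + d_NH₃ = 1140 mm, d_NH₃ = 1140/(1 + 0.4588) = 781.5 mm.
d_HBr = 1140 − 781.5 = 358.5 mm.

358.5 mm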